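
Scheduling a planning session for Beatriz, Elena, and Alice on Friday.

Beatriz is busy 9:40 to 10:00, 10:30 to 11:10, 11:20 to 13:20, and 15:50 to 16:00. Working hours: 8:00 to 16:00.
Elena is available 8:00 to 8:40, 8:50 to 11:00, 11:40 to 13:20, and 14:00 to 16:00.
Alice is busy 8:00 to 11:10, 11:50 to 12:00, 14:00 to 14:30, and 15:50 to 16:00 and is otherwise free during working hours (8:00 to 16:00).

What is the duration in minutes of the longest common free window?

Beatriz free within 08:00–16:00: 08:00–09:40, 10:00–10:30, 11:10–11:20, 13:20–15:50.
Alice free within 08:00–16:00: 11:10–11:50, 12:00–14:00, 14:30–15:50.
Beatriz ∩ Elena: 08:00–08:40, 08:50–09:40, 10:00–10:30, 14:00–15:50.
Beatriz ∩ Elena ∩ Alice: 14:30–15:50.
Single common window of 80 minutes.

80 minutes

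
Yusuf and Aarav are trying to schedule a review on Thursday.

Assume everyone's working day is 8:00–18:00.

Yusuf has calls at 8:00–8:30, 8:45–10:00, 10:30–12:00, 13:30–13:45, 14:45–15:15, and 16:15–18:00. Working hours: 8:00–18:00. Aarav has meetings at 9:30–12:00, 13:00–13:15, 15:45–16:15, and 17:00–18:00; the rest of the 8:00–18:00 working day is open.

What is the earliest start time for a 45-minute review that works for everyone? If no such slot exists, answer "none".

12:00

Yusuf free within 08:00–18:00: 08:30–08:45, 10:00–10:30, 12:00–13:30, 13:45–14:45, 15:15–16:15.
Aarav free within 08:00–18:00: 08:00–09:30, 12:00–13:00, 13:15–15:45, 16:15–17:00.
Yusuf ∩ Aarav: 08:30–08:45, 12:00–13:00, 13:15–13:30, 13:45–14:45, 15:15–15:45.
Windows ≥ 45 min: 12:00–13:00, 13:45–14:45.
Earliest such window starts at 12:00.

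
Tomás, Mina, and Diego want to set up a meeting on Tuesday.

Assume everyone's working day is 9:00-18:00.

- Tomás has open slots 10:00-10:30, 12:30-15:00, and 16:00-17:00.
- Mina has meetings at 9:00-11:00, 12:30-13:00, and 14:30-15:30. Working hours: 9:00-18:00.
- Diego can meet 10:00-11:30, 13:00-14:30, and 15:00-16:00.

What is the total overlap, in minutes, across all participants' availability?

Mina free within 09:00–18:00: 11:00–12:30, 13:00–14:30, 15:30–18:00.
Tomás ∩ Mina: 13:00–14:30, 16:00–17:00.
Tomás ∩ Mina ∩ Diego: 13:00–14:30.
Total common minutes: 90.

90 minutes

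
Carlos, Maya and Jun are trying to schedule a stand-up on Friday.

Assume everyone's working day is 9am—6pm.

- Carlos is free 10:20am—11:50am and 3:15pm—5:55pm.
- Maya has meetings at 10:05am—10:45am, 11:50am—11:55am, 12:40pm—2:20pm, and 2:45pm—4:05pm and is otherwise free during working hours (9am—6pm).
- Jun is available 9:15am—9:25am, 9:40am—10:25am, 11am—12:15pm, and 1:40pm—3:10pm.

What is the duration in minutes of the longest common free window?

50 minutes

Maya free within 09:00–18:00: 09:00–10:05, 10:45–11:50, 11:55–12:40, 14:20–14:45, 16:05–18:00.
Carlos ∩ Maya: 10:45–11:50, 16:05–17:55.
Carlos ∩ Maya ∩ Jun: 11:00–11:50.
Single common window of 50 minutes.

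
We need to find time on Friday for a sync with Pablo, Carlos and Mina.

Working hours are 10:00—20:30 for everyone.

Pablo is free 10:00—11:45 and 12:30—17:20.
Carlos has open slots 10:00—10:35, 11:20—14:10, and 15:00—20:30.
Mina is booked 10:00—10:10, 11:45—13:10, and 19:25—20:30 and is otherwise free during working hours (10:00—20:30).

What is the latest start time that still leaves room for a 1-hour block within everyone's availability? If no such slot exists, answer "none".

Mina free within 10:00–20:30: 10:10–11:45, 13:10–19:25.
Pablo ∩ Carlos: 10:00–10:35, 11:20–11:45, 12:30–14:10, 15:00–17:20.
Pablo ∩ Carlos ∩ Mina: 10:10–10:35, 11:20–11:45, 13:10–14:10, 15:00–17:20.
Windows ≥ 60 min: 13:10–14:10, 15:00–17:20.
Latest start in the last window 15:00–17:20 is 17:20 − 60 min = 16:20.

16:20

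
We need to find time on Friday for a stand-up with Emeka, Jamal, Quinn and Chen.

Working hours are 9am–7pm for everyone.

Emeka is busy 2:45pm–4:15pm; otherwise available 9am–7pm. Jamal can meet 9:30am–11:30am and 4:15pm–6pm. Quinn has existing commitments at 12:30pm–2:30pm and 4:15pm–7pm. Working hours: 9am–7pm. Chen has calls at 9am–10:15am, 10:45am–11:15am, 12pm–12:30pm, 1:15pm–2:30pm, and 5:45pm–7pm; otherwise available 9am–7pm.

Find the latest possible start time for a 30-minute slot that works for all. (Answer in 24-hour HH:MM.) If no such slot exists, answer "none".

Emeka free within 09:00–19:00: 09:00–14:45, 16:15–19:00.
Quinn free within 09:00–19:00: 09:00–12:30, 14:30–16:15.
Chen free within 09:00–19:00: 10:15–10:45, 11:15–12:00, 12:30–13:15, 14:30–17:45.
Emeka ∩ Jamal: 09:30–11:30, 16:15–18:00.
Emeka ∩ Jamal ∩ Quinn: 09:30–11:30.
Emeka ∩ Jamal ∩ Quinn ∩ Chen: 10:15–10:45, 11:15–11:30.
Windows ≥ 30 min: 10:15–10:45.
Latest start in the last window 10:15–10:45 is 10:45 − 30 min = 10:15.

10:15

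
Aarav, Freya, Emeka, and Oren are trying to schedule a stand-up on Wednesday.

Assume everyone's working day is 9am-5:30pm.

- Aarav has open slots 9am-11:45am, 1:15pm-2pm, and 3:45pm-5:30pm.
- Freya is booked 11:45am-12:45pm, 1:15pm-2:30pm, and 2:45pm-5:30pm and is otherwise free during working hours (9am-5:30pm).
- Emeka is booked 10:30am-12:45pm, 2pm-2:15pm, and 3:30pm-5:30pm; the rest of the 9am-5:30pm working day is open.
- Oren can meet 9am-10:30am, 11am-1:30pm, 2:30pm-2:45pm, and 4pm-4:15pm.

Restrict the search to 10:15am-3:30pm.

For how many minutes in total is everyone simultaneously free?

Freya free within 09:00–17:30: 09:00–11:45, 12:45–13:15, 14:30–14:45.
Emeka free within 09:00–17:30: 09:00–10:30, 12:45–14:00, 14:15–15:30.
Aarav ∩ Freya: 09:00–11:45.
Aarav ∩ Freya ∩ Emeka: 09:00–10:30.
Aarav ∩ Freya ∩ Emeka ∩ Oren: 09:00–10:30.
Restricted to 10:15–15:30: 10:15–10:30.
Total common minutes: 15.

15 minutes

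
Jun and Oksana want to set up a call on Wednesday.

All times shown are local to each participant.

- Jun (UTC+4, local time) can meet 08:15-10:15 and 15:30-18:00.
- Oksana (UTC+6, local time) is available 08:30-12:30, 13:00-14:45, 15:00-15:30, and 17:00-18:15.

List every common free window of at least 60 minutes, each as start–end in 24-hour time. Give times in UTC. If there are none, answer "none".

04:15–06:15

Jun → UTC: 04:15–06:15, 11:30–14:00.
Oksana → UTC: 02:30–06:30, 07:00–08:45, 09:00–09:30, 11:00–12:15.
Jun ∩ Oksana: 04:15–06:15, 11:30–12:15.
Windows ≥ 60 min: 04:15–06:15.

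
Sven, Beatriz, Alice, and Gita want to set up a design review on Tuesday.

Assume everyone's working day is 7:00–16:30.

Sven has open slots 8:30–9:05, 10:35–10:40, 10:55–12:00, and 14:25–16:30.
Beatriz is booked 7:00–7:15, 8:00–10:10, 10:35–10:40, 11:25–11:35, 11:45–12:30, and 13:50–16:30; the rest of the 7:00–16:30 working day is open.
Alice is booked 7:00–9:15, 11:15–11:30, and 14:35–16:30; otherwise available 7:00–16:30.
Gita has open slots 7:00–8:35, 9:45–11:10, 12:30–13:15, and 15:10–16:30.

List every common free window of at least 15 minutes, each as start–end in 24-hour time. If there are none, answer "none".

Beatriz free within 07:00–16:30: 07:15–08:00, 10:10–10:35, 10:40–11:25, 11:35–11:45, 12:30–13:50.
Alice free within 07:00–16:30: 09:15–11:15, 11:30–14:35.
Sven ∩ Beatriz: 10:55–11:25, 11:35–11:45.
Sven ∩ Beatriz ∩ Alice: 10:55–11:15, 11:35–11:45.
Sven ∩ Beatriz ∩ Alice ∩ Gita: 10:55–11:10.
Windows ≥ 15 min: 10:55–11:10.

10:55–11:10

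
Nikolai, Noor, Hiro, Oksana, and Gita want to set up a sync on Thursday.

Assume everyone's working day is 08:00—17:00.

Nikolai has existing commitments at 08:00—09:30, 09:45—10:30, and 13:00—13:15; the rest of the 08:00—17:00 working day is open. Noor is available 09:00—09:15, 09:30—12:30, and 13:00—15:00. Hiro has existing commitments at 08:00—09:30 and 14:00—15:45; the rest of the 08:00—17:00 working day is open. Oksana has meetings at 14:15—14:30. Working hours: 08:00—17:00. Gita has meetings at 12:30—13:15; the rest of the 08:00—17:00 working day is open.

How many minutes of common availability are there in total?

180 minutes

Nikolai free within 08:00–17:00: 09:30–09:45, 10:30–13:00, 13:15–17:00.
Hiro free within 08:00–17:00: 09:30–14:00, 15:45–17:00.
Oksana free within 08:00–17:00: 08:00–14:15, 14:30–17:00.
Gita free within 08:00–17:00: 08:00–12:30, 13:15–17:00.
Nikolai ∩ Noor: 09:30–09:45, 10:30–12:30, 13:15–15:00.
Nikolai ∩ Noor ∩ Hiro: 09:30–09:45, 10:30–12:30, 13:15–14:00.
Nikolai ∩ Noor ∩ Hiro ∩ Oksana: 09:30–09:45, 10:30–12:30, 13:15–14:00.
Nikolai ∩ Noor ∩ Hiro ∩ Oksana ∩ Gita: 09:30–09:45, 10:30–12:30, 13:15–14:00.
Total common minutes: 15 + 120 + 45 = 180.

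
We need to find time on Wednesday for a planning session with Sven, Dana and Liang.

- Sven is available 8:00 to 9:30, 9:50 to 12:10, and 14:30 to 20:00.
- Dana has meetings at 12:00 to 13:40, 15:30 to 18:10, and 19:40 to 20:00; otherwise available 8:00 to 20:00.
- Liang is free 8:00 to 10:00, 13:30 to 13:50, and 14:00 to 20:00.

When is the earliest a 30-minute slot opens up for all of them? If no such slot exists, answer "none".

Dana free within 08:00–20:00: 08:00–12:00, 13:40–15:30, 18:10–19:40.
Sven ∩ Dana: 08:00–09:30, 09:50–12:00, 14:30–15:30, 18:10–19:40.
Sven ∩ Dana ∩ Liang: 08:00–09:30, 09:50–10:00, 14:30–15:30, 18:10–19:40.
Windows ≥ 30 min: 08:00–09:30, 14:30–15:30, 18:10–19:40.
Earliest such window starts at 08:00.

08:00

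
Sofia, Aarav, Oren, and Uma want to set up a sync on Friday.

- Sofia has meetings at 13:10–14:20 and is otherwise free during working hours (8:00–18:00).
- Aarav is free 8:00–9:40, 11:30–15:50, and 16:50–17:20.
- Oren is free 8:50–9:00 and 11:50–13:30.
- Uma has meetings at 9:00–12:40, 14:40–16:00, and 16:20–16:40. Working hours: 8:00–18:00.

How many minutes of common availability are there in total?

Sofia free within 08:00–18:00: 08:00–13:10, 14:20–18:00.
Uma free within 08:00–18:00: 08:00–09:00, 12:40–14:40, 16:00–16:20, 16:40–18:00.
Sofia ∩ Aarav: 08:00–09:40, 11:30–13:10, 14:20–15:50, 16:50–17:20.
Sofia ∩ Aarav ∩ Oren: 08:50–09:00, 11:50–13:10.
Sofia ∩ Aarav ∩ Oren ∩ Uma: 08:50–09:00, 12:40–13:10.
Total common minutes: 10 + 30 = 40.

40 minutes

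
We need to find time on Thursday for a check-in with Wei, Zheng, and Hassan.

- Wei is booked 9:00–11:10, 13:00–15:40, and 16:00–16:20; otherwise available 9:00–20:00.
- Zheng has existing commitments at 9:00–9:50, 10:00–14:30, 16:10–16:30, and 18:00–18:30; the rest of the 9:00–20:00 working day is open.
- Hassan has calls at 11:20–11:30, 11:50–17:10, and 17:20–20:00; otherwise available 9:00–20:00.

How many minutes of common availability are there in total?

Wei free within 09:00–20:00: 11:10–13:00, 15:40–16:00, 16:20–20:00.
Zheng free within 09:00–20:00: 09:50–10:00, 14:30–16:10, 16:30–18:00, 18:30–20:00.
Hassan free within 09:00–20:00: 09:00–11:20, 11:30–11:50, 17:10–17:20.
Wei ∩ Zheng: 15:40–16:00, 16:30–18:00, 18:30–20:00.
Wei ∩ Zheng ∩ Hassan: 17:10–17:20.
Total common minutes: 10.

10 minutes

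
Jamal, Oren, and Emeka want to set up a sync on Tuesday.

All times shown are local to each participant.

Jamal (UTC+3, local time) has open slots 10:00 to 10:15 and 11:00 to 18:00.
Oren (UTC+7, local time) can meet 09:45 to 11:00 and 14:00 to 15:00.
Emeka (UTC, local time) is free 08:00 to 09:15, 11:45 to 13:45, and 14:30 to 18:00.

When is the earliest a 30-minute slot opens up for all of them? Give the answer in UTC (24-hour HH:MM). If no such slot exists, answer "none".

Jamal → UTC: 07:00–07:15, 08:00–15:00.
Oren → UTC: 02:45–04:00, 07:00–08:00.
Emeka → UTC: 08:00–09:15, 11:45–13:45, 14:30–18:00.
Jamal ∩ Oren: 07:00–07:15.
Jamal ∩ Oren ∩ Emeka: (none).
Windows ≥ 30 min: (none).

none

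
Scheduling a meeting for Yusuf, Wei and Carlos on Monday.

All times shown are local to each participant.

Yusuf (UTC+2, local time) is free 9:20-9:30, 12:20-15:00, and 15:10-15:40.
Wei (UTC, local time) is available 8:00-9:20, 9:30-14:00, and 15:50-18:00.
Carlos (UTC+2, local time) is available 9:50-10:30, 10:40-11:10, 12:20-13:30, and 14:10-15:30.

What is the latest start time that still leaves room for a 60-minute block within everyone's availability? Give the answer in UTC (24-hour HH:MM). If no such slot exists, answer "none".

Yusuf → UTC: 07:20–07:30, 10:20–13:00, 13:10–13:40.
Wei → UTC: 08:00–09:20, 09:30–14:00, 15:50–18:00.
Carlos → UTC: 07:50–08:30, 08:40–09:10, 10:20–11:30, 12:10–13:30.
Yusuf ∩ Wei: 10:20–13:00, 13:10–13:40.
Yusuf ∩ Wei ∩ Carlos: 10:20–11:30, 12:10–13:00, 13:10–13:30.
Windows ≥ 60 min: 10:20–11:30.
Latest start in the last window 10:20–11:30 is 11:30 − 60 min = 10:30.

10:30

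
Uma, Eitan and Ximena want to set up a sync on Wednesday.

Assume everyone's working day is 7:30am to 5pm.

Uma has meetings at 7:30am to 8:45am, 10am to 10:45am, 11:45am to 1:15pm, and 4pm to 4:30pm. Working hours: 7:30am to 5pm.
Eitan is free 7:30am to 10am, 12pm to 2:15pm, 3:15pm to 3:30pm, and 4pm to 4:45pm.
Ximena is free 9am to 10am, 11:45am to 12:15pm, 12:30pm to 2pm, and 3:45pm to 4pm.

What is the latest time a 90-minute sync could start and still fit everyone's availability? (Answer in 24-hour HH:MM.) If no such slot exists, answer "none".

Uma free within 07:30–17:00: 08:45–10:00, 10:45–11:45, 13:15–16:00, 16:30–17:00.
Uma ∩ Eitan: 08:45–10:00, 13:15–14:15, 15:15–15:30, 16:30–16:45.
Uma ∩ Eitan ∩ Ximena: 09:00–10:00, 13:15–14:00.
Windows ≥ 90 min: (none).

none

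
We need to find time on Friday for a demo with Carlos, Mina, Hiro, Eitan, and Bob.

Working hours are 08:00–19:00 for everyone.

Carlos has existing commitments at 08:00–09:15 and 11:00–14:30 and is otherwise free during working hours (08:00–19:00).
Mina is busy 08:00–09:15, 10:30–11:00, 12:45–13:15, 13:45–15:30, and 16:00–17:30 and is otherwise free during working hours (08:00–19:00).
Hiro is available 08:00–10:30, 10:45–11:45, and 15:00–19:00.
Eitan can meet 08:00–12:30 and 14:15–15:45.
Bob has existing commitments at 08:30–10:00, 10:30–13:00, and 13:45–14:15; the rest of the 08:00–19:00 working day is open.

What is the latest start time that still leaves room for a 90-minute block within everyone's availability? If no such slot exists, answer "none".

Carlos free within 08:00–19:00: 09:15–11:00, 14:30–19:00.
Mina free within 08:00–19:00: 09:15–10:30, 11:00–12:45, 13:15–13:45, 15:30–16:00, 17:30–19:00.
Bob free within 08:00–19:00: 08:00–08:30, 10:00–10:30, 13:00–13:45, 14:15–19:00.
Carlos ∩ Mina: 09:15–10:30, 15:30–16:00, 17:30–19:00.
Carlos ∩ Mina ∩ Hiro: 09:15–10:30, 15:30–16:00, 17:30–19:00.
Carlos ∩ Mina ∩ Hiro ∩ Eitan: 09:15–10:30, 15:30–15:45.
Carlos ∩ Mina ∩ Hiro ∩ Eitan ∩ Bob: 10:00–10:30, 15:30–15:45.
Windows ≥ 90 min: (none).

none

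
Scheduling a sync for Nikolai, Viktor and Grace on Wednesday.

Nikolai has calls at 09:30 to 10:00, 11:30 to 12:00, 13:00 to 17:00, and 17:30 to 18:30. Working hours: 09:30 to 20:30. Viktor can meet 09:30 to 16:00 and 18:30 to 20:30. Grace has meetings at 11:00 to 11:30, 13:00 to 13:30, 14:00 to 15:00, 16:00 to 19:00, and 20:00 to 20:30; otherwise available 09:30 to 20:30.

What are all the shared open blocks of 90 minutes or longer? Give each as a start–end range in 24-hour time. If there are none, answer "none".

Nikolai free within 09:30–20:30: 10:00–11:30, 12:00–13:00, 17:00–17:30, 18:30–20:30.
Grace free within 09:30–20:30: 09:30–11:00, 11:30–13:00, 13:30–14:00, 15:00–16:00, 19:00–20:00.
Nikolai ∩ Viktor: 10:00–11:30, 12:00–13:00, 18:30–20:30.
Nikolai ∩ Viktor ∩ Grace: 10:00–11:00, 12:00–13:00, 19:00–20:00.
Windows ≥ 90 min: (none).

none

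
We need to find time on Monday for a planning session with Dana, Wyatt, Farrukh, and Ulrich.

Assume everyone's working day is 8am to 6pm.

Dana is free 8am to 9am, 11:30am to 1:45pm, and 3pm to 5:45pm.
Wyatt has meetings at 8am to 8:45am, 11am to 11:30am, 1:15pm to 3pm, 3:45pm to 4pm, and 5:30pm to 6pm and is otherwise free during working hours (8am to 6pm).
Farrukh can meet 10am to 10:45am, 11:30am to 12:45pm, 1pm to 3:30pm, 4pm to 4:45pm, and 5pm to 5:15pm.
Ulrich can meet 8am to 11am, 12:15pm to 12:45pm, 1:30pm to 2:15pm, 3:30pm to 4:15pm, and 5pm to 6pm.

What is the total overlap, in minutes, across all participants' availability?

60 minutes

Wyatt free within 08:00–18:00: 08:45–11:00, 11:30–13:15, 15:00–15:45, 16:00–17:30.
Dana ∩ Wyatt: 08:45–09:00, 11:30–13:15, 15:00–15:45, 16:00–17:30.
Dana ∩ Wyatt ∩ Farrukh: 11:30–12:45, 13:00–13:15, 15:00–15:30, 16:00–16:45, 17:00–17:15.
Dana ∩ Wyatt ∩ Farrukh ∩ Ulrich: 12:15–12:45, 16:00–16:15, 17:00–17:15.
Total common minutes: 30 + 15 + 15 = 60.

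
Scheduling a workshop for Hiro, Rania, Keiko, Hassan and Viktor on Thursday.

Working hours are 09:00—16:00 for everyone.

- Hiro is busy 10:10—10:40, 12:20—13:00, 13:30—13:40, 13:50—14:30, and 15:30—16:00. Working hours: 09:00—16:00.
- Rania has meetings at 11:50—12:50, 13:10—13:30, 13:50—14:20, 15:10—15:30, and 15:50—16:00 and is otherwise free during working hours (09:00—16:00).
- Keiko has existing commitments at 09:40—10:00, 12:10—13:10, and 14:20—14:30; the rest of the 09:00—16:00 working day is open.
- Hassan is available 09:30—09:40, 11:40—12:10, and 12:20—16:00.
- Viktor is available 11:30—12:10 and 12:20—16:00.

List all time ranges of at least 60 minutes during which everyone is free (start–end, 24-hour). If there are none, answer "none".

Hiro free within 09:00–16:00: 09:00–10:10, 10:40–12:20, 13:00–13:30, 13:40–13:50, 14:30–15:30.
Rania free within 09:00–16:00: 09:00–11:50, 12:50–13:10, 13:30–13:50, 14:20–15:10, 15:30–15:50.
Keiko free within 09:00–16:00: 09:00–09:40, 10:00–12:10, 13:10–14:20, 14:30–16:00.
Hiro ∩ Rania: 09:00–10:10, 10:40–11:50, 13:00–13:10, 13:40–13:50, 14:30–15:10.
Hiro ∩ Rania ∩ Keiko: 09:00–09:40, 10:00–10:10, 10:40–11:50, 13:40–13:50, 14:30–15:10.
Hiro ∩ Rania ∩ Keiko ∩ Hassan: 09:30–09:40, 11:40–11:50, 13:40–13:50, 14:30–15:10.
Hiro ∩ Rania ∩ Keiko ∩ Hassan ∩ Viktor: 11:40–11:50, 13:40–13:50, 14:30–15:10.
Windows ≥ 60 min: (none).

none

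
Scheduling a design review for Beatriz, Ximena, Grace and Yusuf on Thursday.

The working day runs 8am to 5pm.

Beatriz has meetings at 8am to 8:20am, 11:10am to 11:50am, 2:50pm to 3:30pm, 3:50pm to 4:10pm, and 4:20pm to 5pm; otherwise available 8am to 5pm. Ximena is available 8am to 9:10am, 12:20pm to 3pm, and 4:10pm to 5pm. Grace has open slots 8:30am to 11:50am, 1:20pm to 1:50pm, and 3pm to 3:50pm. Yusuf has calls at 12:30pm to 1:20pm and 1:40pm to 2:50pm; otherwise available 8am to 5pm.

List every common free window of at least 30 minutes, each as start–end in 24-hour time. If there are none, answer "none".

08:30–09:10

Beatriz free within 08:00–17:00: 08:20–11:10, 11:50–14:50, 15:30–15:50, 16:10–16:20.
Yusuf free within 08:00–17:00: 08:00–12:30, 13:20–13:40, 14:50–17:00.
Beatriz ∩ Ximena: 08:20–09:10, 12:20–14:50, 16:10–16:20.
Beatriz ∩ Ximena ∩ Grace: 08:30–09:10, 13:20–13:50.
Beatriz ∩ Ximena ∩ Grace ∩ Yusuf: 08:30–09:10, 13:20–13:40.
Windows ≥ 30 min: 08:30–09:10.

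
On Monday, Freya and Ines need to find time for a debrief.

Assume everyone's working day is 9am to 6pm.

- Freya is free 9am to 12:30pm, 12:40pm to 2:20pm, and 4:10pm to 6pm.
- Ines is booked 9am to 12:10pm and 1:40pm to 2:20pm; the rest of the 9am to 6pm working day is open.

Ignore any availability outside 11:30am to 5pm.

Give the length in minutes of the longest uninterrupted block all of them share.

Ines free within 09:00–18:00: 12:10–13:40, 14:20–18:00.
Freya ∩ Ines: 12:10–12:30, 12:40–13:40, 16:10–18:00.
Restricted to 11:30–17:00: 12:10–12:30, 12:40–13:40, 16:10–17:00.
Common window lengths: 20, 60, 50 min; longest is 60.

60 minutes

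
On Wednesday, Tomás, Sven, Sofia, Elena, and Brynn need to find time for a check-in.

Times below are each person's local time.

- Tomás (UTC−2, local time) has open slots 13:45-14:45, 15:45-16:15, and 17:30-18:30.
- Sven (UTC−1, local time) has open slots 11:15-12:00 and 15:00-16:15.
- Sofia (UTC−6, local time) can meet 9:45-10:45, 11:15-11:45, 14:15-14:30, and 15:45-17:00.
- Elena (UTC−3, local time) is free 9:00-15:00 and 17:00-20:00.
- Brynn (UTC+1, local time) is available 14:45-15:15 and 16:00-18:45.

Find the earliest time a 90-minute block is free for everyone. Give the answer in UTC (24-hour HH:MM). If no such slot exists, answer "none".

none

Tomás → UTC: 15:45–16:45, 17:45–18:15, 19:30–20:30.
Sven → UTC: 12:15–13:00, 16:00–17:15.
Sofia → UTC: 15:45–16:45, 17:15–17:45, 20:15–20:30, 21:45–23:00.
Elena → UTC: 12:00–18:00, 20:00–23:00.
Brynn → UTC: 13:45–14:15, 15:00–17:45.
Tomás ∩ Sven: 16:00–16:45.
Tomás ∩ Sven ∩ Sofia: 16:00–16:45.
Tomás ∩ Sven ∩ Sofia ∩ Elena: 16:00–16:45.
Tomás ∩ Sven ∩ Sofia ∩ Elena ∩ Brynn: 16:00–16:45.
Windows ≥ 90 min: (none).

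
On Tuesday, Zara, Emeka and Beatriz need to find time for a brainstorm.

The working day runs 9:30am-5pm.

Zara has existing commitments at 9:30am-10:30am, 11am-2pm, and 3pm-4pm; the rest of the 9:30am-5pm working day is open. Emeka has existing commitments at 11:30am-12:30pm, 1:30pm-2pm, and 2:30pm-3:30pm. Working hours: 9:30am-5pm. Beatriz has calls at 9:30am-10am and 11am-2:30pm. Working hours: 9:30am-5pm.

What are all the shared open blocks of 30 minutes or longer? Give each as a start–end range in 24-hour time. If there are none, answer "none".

Zara free within 09:30–17:00: 10:30–11:00, 14:00–15:00, 16:00–17:00.
Emeka free within 09:30–17:00: 09:30–11:30, 12:30–13:30, 14:00–14:30, 15:30–17:00.
Beatriz free within 09:30–17:00: 10:00–11:00, 14:30–17:00.
Zara ∩ Emeka: 10:30–11:00, 14:00–14:30, 16:00–17:00.
Zara ∩ Emeka ∩ Beatriz: 10:30–11:00, 16:00–17:00.
Windows ≥ 30 min: 10:30–11:00, 16:00–17:00.

10:30–11:00, 16:00–17:00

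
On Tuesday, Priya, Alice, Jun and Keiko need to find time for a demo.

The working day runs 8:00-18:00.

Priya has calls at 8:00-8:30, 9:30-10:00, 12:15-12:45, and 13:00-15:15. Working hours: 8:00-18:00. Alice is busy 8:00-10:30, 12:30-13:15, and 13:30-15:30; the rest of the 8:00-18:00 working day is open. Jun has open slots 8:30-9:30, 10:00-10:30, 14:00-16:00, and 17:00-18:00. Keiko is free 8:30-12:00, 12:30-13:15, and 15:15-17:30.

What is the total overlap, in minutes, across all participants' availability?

Priya free within 08:00–18:00: 08:30–09:30, 10:00–12:15, 12:45–13:00, 15:15–18:00.
Alice free within 08:00–18:00: 10:30–12:30, 13:15–13:30, 15:30–18:00.
Priya ∩ Alice: 10:30–12:15, 15:30–18:00.
Priya ∩ Alice ∩ Jun: 15:30–16:00, 17:00–18:00.
Priya ∩ Alice ∩ Jun ∩ Keiko: 15:30–16:00, 17:00–17:30.
Total common minutes: 30 + 30 = 60.

60 minutes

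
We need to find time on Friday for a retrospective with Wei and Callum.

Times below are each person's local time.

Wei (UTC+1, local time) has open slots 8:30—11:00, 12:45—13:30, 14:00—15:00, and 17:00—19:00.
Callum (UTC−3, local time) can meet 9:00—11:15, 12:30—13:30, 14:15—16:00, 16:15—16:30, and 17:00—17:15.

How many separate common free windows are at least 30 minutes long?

Wei → UTC: 07:30–10:00, 11:45–12:30, 13:00–14:00, 16:00–18:00.
Callum → UTC: 12:00–14:15, 15:30–16:30, 17:15–19:00, 19:15–19:30, 20:00–20:15.
Wei ∩ Callum: 12:00–12:30, 13:00–14:00, 16:00–16:30, 17:15–18:00.
Windows ≥ 30 min: 12:00–12:30, 13:00–14:00, 16:00–16:30, 17:15–18:00.
That's 4 windows.

4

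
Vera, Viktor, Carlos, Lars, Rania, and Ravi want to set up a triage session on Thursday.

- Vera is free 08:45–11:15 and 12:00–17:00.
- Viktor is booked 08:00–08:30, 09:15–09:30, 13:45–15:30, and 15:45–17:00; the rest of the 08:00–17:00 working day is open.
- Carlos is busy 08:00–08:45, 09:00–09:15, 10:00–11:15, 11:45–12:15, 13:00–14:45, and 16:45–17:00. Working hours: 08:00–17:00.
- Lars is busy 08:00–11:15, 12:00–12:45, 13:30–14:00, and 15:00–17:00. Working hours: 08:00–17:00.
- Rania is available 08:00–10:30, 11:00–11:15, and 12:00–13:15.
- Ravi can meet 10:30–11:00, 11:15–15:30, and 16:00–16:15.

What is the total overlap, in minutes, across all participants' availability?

Viktor free within 08:00–17:00: 08:30–09:15, 09:30–13:45, 15:30–15:45.
Carlos free within 08:00–17:00: 08:45–09:00, 09:15–10:00, 11:15–11:45, 12:15–13:00, 14:45–16:45.
Lars free within 08:00–17:00: 11:15–12:00, 12:45–13:30, 14:00–15:00.
Vera ∩ Viktor: 08:45–09:15, 09:30–11:15, 12:00–13:45, 15:30–15:45.
Vera ∩ Viktor ∩ Carlos: 08:45–09:00, 09:30–10:00, 12:15–13:00, 15:30–15:45.
Vera ∩ Viktor ∩ Carlos ∩ Lars: 12:45–13:00.
Vera ∩ Viktor ∩ Carlos ∩ Lars ∩ Rania: 12:45–13:00.
Vera ∩ Viktor ∩ Carlos ∩ Lars ∩ Rania ∩ Ravi: 12:45–13:00.
Total common minutes: 15.

15 minutes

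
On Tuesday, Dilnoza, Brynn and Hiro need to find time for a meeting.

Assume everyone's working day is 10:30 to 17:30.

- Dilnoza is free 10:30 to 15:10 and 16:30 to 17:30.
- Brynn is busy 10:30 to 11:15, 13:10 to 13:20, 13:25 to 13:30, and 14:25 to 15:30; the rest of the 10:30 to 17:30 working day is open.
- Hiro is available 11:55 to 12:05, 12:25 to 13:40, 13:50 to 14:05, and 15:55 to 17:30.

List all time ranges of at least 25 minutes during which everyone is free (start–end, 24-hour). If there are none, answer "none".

12:25–13:10, 16:30–17:30

Brynn free within 10:30–17:30: 11:15–13:10, 13:20–13:25, 13:30–14:25, 15:30–17:30.
Dilnoza ∩ Brynn: 11:15–13:10, 13:20–13:25, 13:30–14:25, 16:30–17:30.
Dilnoza ∩ Brynn ∩ Hiro: 11:55–12:05, 12:25–13:10, 13:20–13:25, 13:30–13:40, 13:50–14:05, 16:30–17:30.
Windows ≥ 25 min: 12:25–13:10, 16:30–17:30.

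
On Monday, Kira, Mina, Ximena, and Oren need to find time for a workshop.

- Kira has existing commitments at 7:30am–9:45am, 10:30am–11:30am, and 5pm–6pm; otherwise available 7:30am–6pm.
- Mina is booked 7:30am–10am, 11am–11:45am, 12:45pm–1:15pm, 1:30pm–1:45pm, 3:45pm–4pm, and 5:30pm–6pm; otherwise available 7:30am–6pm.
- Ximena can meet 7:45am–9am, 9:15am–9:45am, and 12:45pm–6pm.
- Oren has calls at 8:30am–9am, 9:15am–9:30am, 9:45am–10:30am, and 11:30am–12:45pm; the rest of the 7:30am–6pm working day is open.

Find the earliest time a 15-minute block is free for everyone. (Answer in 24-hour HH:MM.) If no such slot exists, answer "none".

13:15

Kira free within 07:30–18:00: 09:45–10:30, 11:30–17:00.
Mina free within 07:30–18:00: 10:00–11:00, 11:45–12:45, 13:15–13:30, 13:45–15:45, 16:00–17:30.
Oren free within 07:30–18:00: 07:30–08:30, 09:00–09:15, 09:30–09:45, 10:30–11:30, 12:45–18:00.
Kira ∩ Mina: 10:00–10:30, 11:45–12:45, 13:15–13:30, 13:45–15:45, 16:00–17:00.
Kira ∩ Mina ∩ Ximena: 13:15–13:30, 13:45–15:45, 16:00–17:00.
Kira ∩ Mina ∩ Ximena ∩ Oren: 13:15–13:30, 13:45–15:45, 16:00–17:00.
Windows ≥ 15 min: 13:15–13:30, 13:45–15:45, 16:00–17:00.
Earliest such window starts at 13:15.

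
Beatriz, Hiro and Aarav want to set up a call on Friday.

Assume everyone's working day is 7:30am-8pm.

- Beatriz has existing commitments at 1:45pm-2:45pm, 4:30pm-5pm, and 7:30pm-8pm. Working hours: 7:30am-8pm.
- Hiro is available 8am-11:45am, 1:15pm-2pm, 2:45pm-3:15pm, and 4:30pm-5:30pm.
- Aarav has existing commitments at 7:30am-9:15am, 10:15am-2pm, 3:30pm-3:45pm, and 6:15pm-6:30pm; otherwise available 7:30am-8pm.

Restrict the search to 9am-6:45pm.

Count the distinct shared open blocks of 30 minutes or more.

3

Beatriz free within 07:30–20:00: 07:30–13:45, 14:45–16:30, 17:00–19:30.
Aarav free within 07:30–20:00: 09:15–10:15, 14:00–15:30, 15:45–18:15, 18:30–20:00.
Beatriz ∩ Hiro: 08:00–11:45, 13:15–13:45, 14:45–15:15, 17:00–17:30.
Beatriz ∩ Hiro ∩ Aarav: 09:15–10:15, 14:45–15:15, 17:00–17:30.
Restricted to 09:00–18:45: 09:15–10:15, 14:45–15:15, 17:00–17:30.
Windows ≥ 30 min: 09:15–10:15, 14:45–15:15, 17:00–17:30.
That's 3 windows.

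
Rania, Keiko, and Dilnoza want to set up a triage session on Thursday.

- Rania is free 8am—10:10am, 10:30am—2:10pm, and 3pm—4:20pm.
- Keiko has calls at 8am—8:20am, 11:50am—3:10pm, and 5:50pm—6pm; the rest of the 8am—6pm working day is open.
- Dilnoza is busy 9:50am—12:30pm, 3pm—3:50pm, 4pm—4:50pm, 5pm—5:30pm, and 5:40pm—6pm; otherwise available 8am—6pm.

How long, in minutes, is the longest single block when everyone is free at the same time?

Keiko free within 08:00–18:00: 08:20–11:50, 15:10–17:50.
Dilnoza free within 08:00–18:00: 08:00–09:50, 12:30–15:00, 15:50–16:00, 16:50–17:00, 17:30–17:40.
Rania ∩ Keiko: 08:20–10:10, 10:30–11:50, 15:10–16:20.
Rania ∩ Keiko ∩ Dilnoza: 08:20–09:50, 15:50–16:00.
Common window lengths: 90, 10 min; longest is 90.

90 minutes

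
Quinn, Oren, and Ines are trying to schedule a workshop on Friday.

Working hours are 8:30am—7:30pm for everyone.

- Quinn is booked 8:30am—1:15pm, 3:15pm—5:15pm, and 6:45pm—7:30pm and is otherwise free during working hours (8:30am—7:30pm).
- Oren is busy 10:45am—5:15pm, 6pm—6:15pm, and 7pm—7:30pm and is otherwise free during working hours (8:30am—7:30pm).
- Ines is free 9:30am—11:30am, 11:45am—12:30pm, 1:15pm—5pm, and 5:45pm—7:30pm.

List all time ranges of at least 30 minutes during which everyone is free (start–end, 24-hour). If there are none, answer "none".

Quinn free within 08:30–19:30: 13:15–15:15, 17:15–18:45.
Oren free within 08:30–19:30: 08:30–10:45, 17:15–18:00, 18:15–19:00.
Quinn ∩ Oren: 17:15–18:00, 18:15–18:45.
Quinn ∩ Oren ∩ Ines: 17:45–18:00, 18:15–18:45.
Windows ≥ 30 min: 18:15–18:45.

18:15–18:45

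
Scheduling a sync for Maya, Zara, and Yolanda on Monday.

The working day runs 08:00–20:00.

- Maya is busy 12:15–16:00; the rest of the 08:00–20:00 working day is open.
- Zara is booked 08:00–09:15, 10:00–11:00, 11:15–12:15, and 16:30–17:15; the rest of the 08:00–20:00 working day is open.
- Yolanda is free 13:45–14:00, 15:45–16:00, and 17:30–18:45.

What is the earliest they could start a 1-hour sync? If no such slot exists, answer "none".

17:30

Maya free within 08:00–20:00: 08:00–12:15, 16:00–20:00.
Zara free within 08:00–20:00: 09:15–10:00, 11:00–11:15, 12:15–16:30, 17:15–20:00.
Maya ∩ Zara: 09:15–10:00, 11:00–11:15, 16:00–16:30, 17:15–20:00.
Maya ∩ Zara ∩ Yolanda: 17:30–18:45.
Windows ≥ 60 min: 17:30–18:45.
Earliest such window starts at 17:30.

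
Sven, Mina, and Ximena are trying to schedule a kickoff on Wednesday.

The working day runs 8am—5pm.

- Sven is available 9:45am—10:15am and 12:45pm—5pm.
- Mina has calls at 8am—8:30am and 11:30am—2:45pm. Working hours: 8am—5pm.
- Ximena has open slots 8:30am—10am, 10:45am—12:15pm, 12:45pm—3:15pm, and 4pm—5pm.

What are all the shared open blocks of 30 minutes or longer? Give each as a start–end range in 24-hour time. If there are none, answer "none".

14:45–15:15, 16:00–17:00

Mina free within 08:00–17:00: 08:30–11:30, 14:45–17:00.
Sven ∩ Mina: 09:45–10:15, 14:45–17:00.
Sven ∩ Mina ∩ Ximena: 09:45–10:00, 14:45–15:15, 16:00–17:00.
Windows ≥ 30 min: 14:45–15:15, 16:00–17:00.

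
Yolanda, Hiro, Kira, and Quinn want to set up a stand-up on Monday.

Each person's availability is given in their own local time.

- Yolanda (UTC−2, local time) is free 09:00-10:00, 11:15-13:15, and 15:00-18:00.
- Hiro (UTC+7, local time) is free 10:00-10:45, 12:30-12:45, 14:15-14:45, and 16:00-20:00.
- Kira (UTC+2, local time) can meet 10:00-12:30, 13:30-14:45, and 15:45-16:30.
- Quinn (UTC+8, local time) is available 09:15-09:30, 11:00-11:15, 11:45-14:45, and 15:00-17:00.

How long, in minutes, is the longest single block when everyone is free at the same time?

Yolanda → UTC: 11:00–12:00, 13:15–15:15, 17:00–20:00.
Hiro → UTC: 03:00–03:45, 05:30–05:45, 07:15–07:45, 09:00–13:00.
Kira → UTC: 08:00–10:30, 11:30–12:45, 13:45–14:30.
Quinn → UTC: 01:15–01:30, 03:00–03:15, 03:45–06:45, 07:00–09:00.
Yolanda ∩ Hiro: 11:00–12:00.
Yolanda ∩ Hiro ∩ Kira: 11:30–12:00.
Yolanda ∩ Hiro ∩ Kira ∩ Quinn: (none).
No common window.

0 minutes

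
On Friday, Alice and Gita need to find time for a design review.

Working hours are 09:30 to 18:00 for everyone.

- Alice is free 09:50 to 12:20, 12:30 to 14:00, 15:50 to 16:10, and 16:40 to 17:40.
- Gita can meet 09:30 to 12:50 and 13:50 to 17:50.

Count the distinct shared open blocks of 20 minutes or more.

Alice ∩ Gita: 09:50–12:20, 12:30–12:50, 13:50–14:00, 15:50–16:10, 16:40–17:40.
Windows ≥ 20 min: 09:50–12:20, 12:30–12:50, 15:50–16:10, 16:40–17:40.
That's 4 windows.

4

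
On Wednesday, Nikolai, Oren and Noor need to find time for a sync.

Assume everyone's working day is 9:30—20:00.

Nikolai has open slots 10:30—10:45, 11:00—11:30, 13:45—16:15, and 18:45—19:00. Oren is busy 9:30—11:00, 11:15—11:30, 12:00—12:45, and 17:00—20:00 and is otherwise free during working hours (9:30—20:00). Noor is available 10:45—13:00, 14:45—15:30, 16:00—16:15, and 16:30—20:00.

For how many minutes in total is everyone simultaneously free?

Oren free within 09:30–20:00: 11:00–11:15, 11:30–12:00, 12:45–17:00.
Nikolai ∩ Oren: 11:00–11:15, 13:45–16:15.
Nikolai ∩ Oren ∩ Noor: 11:00–11:15, 14:45–15:30, 16:00–16:15.
Total common minutes: 15 + 45 + 15 = 75.

75 minutes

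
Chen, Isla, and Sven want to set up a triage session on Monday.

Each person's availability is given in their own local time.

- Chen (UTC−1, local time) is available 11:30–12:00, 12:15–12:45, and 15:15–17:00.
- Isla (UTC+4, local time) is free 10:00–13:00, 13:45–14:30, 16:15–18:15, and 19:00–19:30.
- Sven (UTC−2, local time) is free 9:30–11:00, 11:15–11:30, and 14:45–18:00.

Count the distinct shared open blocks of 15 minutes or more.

Chen → UTC: 12:30–13:00, 13:15–13:45, 16:15–18:00.
Isla → UTC: 06:00–09:00, 09:45–10:30, 12:15–14:15, 15:00–15:30.
Sven → UTC: 11:30–13:00, 13:15–13:30, 16:45–20:00.
Chen ∩ Isla: 12:30–13:00, 13:15–13:45.
Chen ∩ Isla ∩ Sven: 12:30–13:00, 13:15–13:30.
Windows ≥ 15 min: 12:30–13:00, 13:15–13:30.
That's 2 windows.

2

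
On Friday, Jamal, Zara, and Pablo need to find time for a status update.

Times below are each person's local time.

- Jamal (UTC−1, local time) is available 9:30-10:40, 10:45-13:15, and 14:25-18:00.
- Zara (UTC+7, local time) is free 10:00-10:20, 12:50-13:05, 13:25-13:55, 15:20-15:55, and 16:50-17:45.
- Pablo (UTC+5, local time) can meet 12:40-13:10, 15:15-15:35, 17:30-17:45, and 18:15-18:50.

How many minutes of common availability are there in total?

Jamal → UTC: 10:30–11:40, 11:45–14:15, 15:25–19:00.
Zara → UTC: 03:00–03:20, 05:50–06:05, 06:25–06:55, 08:20–08:55, 09:50–10:45.
Pablo → UTC: 07:40–08:10, 10:15–10:35, 12:30–12:45, 13:15–13:50.
Jamal ∩ Zara: 10:30–10:45.
Jamal ∩ Zara ∩ Pablo: 10:30–10:35.
Total common minutes: 5.

5 minutes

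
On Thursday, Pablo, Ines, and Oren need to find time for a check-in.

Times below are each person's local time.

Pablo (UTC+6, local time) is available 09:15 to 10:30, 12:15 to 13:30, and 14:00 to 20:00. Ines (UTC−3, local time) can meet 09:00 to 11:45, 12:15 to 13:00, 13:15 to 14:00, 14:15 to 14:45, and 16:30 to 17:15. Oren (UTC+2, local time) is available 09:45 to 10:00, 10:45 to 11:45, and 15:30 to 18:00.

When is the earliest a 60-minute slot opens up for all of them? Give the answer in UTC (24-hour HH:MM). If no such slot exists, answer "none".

none

Pablo → UTC: 03:15–04:30, 06:15–07:30, 08:00–14:00.
Ines → UTC: 12:00–14:45, 15:15–16:00, 16:15–17:00, 17:15–17:45, 19:30–20:15.
Oren → UTC: 07:45–08:00, 08:45–09:45, 13:30–16:00.
Pablo ∩ Ines: 12:00–14:00.
Pablo ∩ Ines ∩ Oren: 13:30–14:00.
Windows ≥ 60 min: (none).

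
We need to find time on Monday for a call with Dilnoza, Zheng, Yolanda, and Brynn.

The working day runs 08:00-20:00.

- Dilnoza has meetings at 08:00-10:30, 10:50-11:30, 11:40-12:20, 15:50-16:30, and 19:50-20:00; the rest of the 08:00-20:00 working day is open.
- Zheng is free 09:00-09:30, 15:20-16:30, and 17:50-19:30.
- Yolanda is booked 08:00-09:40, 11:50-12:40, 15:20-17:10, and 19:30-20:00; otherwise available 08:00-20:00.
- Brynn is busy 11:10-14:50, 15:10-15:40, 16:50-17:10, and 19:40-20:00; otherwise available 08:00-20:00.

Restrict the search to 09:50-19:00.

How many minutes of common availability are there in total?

70 minutes

Dilnoza free within 08:00–20:00: 10:30–10:50, 11:30–11:40, 12:20–15:50, 16:30–19:50.
Yolanda free within 08:00–20:00: 09:40–11:50, 12:40–15:20, 17:10–19:30.
Brynn free within 08:00–20:00: 08:00–11:10, 14:50–15:10, 15:40–16:50, 17:10–19:40.
Dilnoza ∩ Zheng: 15:20–15:50, 17:50–19:30.
Dilnoza ∩ Zheng ∩ Yolanda: 17:50–19:30.
Dilnoza ∩ Zheng ∩ Yolanda ∩ Brynn: 17:50–19:30.
Restricted to 09:50–19:00: 17:50–19:00.
Total common minutes: 70.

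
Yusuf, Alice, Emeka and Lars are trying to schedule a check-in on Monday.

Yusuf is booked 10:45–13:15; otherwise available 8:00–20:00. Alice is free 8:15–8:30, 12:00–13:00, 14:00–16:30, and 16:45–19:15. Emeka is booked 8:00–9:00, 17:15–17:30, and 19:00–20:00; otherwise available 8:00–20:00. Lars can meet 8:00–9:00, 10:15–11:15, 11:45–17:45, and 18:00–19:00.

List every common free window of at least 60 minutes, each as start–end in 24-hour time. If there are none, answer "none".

14:00–16:30, 18:00–19:00

Yusuf free within 08:00–20:00: 08:00–10:45, 13:15–20:00.
Emeka free within 08:00–20:00: 09:00–17:15, 17:30–19:00.
Yusuf ∩ Alice: 08:15–08:30, 14:00–16:30, 16:45–19:15.
Yusuf ∩ Alice ∩ Emeka: 14:00–16:30, 16:45–17:15, 17:30–19:00.
Yusuf ∩ Alice ∩ Emeka ∩ Lars: 14:00–16:30, 16:45–17:15, 17:30–17:45, 18:00–19:00.
Windows ≥ 60 min: 14:00–16:30, 18:00–19:00.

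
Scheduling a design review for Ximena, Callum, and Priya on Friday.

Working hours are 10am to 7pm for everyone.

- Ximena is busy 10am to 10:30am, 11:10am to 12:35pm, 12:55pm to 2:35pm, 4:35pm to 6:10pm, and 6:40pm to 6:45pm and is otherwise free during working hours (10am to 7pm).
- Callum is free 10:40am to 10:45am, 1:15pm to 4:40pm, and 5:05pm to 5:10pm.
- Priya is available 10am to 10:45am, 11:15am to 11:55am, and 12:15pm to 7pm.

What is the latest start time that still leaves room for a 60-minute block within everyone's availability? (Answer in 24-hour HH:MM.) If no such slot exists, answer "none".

Ximena free within 10:00–19:00: 10:30–11:10, 12:35–12:55, 14:35–16:35, 18:10–18:40, 18:45–19:00.
Ximena ∩ Callum: 10:40–10:45, 14:35–16:35.
Ximena ∩ Callum ∩ Priya: 10:40–10:45, 14:35–16:35.
Windows ≥ 60 min: 14:35–16:35.
Latest start in the last window 14:35–16:35 is 16:35 − 60 min = 15:35.

15:35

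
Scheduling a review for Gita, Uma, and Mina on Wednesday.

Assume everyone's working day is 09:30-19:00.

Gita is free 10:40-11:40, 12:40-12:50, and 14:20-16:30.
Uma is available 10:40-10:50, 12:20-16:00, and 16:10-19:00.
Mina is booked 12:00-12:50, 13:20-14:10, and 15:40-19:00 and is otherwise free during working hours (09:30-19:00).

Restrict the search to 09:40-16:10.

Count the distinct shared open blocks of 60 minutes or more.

Mina free within 09:30–19:00: 09:30–12:00, 12:50–13:20, 14:10–15:40.
Gita ∩ Uma: 10:40–10:50, 12:40–12:50, 14:20–16:00, 16:10–16:30.
Gita ∩ Uma ∩ Mina: 10:40–10:50, 14:20–15:40.
Restricted to 09:40–16:10: 10:40–10:50, 14:20–15:40.
Windows ≥ 60 min: 14:20–15:40.
That's 1 window.

1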